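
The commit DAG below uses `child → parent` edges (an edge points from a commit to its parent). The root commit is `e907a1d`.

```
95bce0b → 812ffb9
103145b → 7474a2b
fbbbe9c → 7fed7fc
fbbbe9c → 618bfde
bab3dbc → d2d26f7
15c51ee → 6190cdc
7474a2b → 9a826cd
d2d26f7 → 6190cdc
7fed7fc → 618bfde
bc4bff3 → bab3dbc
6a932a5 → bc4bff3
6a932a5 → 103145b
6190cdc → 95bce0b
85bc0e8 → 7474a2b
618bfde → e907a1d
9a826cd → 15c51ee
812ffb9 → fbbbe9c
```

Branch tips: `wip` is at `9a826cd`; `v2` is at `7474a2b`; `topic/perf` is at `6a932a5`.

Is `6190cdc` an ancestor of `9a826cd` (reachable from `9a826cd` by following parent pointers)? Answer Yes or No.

Yes

Ancestors of 9a826cd (commits reachable by following parents): {15c51ee, 618bfde, 6190cdc, 7fed7fc, 812ffb9, 95bce0b, 9a826cd, e907a1d, fbbbe9c}.
6190cdc is in that set, so it is an ancestor of 9a826cd.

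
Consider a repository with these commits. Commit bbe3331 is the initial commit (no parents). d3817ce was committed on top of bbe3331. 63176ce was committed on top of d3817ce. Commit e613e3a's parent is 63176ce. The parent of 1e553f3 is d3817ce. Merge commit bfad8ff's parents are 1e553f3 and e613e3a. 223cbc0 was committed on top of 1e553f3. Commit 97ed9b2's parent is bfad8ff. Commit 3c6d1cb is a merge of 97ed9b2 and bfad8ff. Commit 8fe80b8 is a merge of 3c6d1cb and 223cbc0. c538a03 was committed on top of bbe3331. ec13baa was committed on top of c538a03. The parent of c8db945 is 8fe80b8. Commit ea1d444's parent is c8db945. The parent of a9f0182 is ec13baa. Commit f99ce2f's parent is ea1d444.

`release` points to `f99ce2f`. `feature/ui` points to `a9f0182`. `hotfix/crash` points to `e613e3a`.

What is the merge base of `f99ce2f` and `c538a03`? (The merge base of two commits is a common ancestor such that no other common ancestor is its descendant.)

Ancestors of f99ce2f: {1e553f3, 223cbc0, 3c6d1cb, 63176ce, 8fe80b8, 97ed9b2, bbe3331, bfad8ff, c8db945, d3817ce, e613e3a, ea1d444, f99ce2f}.
Ancestors of c538a03: {bbe3331, c538a03}.
Common ancestors: {bbe3331}.
The only common ancestor is bbe3331, so it is the merge base.

bbe3331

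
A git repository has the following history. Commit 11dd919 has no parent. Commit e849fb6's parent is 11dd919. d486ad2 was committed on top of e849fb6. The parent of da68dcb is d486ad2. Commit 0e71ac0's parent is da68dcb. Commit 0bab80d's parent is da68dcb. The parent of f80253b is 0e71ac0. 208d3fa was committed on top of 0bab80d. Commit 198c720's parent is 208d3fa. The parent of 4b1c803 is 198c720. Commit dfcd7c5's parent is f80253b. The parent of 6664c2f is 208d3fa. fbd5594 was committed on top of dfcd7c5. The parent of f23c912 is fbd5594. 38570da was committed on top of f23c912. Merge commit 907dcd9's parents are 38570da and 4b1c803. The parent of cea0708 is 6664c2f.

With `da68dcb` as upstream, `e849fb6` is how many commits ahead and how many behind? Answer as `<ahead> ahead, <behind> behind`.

0 ahead, 2 behind

Reachable from e849fb6: {11dd919, e849fb6}.
Reachable from da68dcb: {11dd919, d486ad2, da68dcb, e849fb6}.
Only in e849fb6's history (ahead): {} — 0.
Only in da68dcb's history (behind): {d486ad2, da68dcb} — 2.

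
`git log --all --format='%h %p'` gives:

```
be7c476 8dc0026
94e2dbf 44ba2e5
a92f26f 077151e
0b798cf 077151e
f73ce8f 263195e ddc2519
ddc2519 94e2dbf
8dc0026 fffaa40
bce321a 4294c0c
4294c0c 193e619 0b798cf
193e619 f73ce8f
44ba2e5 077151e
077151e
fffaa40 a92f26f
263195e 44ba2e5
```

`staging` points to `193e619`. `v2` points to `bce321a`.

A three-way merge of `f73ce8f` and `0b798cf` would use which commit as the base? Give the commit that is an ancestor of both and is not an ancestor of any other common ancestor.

077151e

Ancestors of f73ce8f: {077151e, 263195e, 44ba2e5, 94e2dbf, ddc2519, f73ce8f}.
Ancestors of 0b798cf: {077151e, 0b798cf}.
Common ancestors: {077151e}.
The only common ancestor is 077151e, so it is the merge base.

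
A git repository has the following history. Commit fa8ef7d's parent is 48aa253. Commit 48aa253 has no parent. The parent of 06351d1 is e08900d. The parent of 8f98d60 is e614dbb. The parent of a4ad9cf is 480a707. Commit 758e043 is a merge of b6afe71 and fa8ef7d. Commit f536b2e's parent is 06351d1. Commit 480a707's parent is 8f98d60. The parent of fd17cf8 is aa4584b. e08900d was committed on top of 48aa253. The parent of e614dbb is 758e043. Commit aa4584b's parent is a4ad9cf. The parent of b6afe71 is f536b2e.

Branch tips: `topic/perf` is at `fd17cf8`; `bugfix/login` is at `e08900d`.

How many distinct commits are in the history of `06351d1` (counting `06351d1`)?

3

Walking parent pointers from 06351d1: reachable set = {06351d1, 48aa253, e08900d}.
That is 3 commits.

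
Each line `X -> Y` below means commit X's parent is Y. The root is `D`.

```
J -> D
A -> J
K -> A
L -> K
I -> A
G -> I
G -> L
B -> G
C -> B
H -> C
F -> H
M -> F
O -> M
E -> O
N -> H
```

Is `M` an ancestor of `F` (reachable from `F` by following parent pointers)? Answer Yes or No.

No

Ancestors of F: {A, B, C, D, F, G, H, I, J, K, L}.
M is not in that set, so it is not an ancestor of F.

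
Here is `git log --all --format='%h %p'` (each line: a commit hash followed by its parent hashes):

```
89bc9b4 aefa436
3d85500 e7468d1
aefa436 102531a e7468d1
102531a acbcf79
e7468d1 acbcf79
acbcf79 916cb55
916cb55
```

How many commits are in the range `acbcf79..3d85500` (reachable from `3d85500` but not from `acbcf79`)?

2

Reachable from 3d85500: {3d85500, 916cb55, acbcf79, e7468d1}.
Reachable from acbcf79: {916cb55, acbcf79}.
In 3d85500's history but not acbcf79's: {3d85500, e7468d1} — 2 commits.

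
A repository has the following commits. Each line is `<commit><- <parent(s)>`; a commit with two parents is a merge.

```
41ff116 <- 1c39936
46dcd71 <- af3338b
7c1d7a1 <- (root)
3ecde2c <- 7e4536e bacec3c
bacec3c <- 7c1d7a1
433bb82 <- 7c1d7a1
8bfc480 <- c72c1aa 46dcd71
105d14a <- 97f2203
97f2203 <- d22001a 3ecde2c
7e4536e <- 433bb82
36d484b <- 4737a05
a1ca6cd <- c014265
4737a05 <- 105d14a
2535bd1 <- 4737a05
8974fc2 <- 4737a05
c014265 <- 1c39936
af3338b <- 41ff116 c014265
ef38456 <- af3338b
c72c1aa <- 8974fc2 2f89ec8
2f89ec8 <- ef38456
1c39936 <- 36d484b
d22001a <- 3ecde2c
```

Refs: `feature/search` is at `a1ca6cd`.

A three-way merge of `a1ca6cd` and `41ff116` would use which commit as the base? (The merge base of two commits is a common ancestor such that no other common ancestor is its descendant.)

1c39936

Ancestors of a1ca6cd: {105d14a, 1c39936, 36d484b, 3ecde2c, 433bb82, 4737a05, 7c1d7a1, 7e4536e, 97f2203, a1ca6cd, bacec3c, c014265, d22001a}.
Ancestors of 41ff116: {105d14a, 1c39936, 36d484b, 3ecde2c, 41ff116, 433bb82, 4737a05, 7c1d7a1, 7e4536e, 97f2203, bacec3c, d22001a}.
Common ancestors: {105d14a, 1c39936, 36d484b, 3ecde2c, 433bb82, 4737a05, 7c1d7a1, 7e4536e, 97f2203, bacec3c, d22001a}.
Among these, 1c39936 is not an ancestor of any other common ancestor — it is the merge base.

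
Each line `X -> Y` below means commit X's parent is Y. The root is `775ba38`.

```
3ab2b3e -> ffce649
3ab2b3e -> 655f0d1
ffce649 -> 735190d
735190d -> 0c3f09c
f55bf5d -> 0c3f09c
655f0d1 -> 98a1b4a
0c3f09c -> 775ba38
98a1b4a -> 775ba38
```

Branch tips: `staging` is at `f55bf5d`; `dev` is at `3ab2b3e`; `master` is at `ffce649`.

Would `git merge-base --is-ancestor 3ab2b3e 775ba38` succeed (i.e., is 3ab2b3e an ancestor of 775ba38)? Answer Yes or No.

Ancestors of 775ba38: {775ba38}.
3ab2b3e is not in that set, so it is not an ancestor of 775ba38.

No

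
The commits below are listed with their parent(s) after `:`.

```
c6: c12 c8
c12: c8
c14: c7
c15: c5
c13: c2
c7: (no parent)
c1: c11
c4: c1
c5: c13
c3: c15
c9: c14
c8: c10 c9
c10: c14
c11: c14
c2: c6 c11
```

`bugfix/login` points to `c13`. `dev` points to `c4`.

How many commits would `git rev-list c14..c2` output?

Reachable from c2: {c10, c11, c12, c14, c2, c6, c7, c8, c9}.
Reachable from c14: {c14, c7}.
In c2's history but not c14's: {c10, c11, c12, c2, c6, c8, c9} — 7 commits.

7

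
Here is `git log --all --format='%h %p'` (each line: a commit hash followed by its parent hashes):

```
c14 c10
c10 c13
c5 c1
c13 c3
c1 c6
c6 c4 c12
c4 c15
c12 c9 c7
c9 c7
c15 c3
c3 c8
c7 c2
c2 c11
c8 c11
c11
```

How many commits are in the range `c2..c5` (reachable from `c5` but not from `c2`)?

Reachable from c5: {c1, c11, c12, c15, c2, c3, c4, c5, c6, c7, c8, c9}.
Reachable from c2: {c11, c2}.
In c5's history but not c2's: {c1, c12, c15, c3, c4, c5, c6, c7, c8, c9} — 10 commits.

10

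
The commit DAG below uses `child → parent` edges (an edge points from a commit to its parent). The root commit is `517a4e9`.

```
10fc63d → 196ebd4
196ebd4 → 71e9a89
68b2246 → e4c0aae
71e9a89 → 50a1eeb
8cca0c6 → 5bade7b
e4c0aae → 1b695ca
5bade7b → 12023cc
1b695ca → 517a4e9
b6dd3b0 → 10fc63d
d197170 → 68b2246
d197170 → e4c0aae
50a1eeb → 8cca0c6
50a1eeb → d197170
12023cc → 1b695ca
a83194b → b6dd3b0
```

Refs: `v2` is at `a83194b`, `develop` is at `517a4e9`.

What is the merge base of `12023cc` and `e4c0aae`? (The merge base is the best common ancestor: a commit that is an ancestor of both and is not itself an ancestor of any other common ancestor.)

1b695ca

Ancestors of 12023cc: {12023cc, 1b695ca, 517a4e9}.
Ancestors of e4c0aae: {1b695ca, 517a4e9, e4c0aae}.
Common ancestors: {1b695ca, 517a4e9}.
Among these, 1b695ca is not an ancestor of any other common ancestor — it is the merge base.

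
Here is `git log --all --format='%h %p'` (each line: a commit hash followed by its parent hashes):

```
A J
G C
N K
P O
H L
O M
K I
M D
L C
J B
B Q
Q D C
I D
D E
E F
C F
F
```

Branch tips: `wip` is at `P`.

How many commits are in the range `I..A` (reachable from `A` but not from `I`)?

Reachable from A: {A, B, C, D, E, F, J, Q}.
Reachable from I: {D, E, F, I}.
In A's history but not I's: {A, B, C, J, Q} — 5 commits.

5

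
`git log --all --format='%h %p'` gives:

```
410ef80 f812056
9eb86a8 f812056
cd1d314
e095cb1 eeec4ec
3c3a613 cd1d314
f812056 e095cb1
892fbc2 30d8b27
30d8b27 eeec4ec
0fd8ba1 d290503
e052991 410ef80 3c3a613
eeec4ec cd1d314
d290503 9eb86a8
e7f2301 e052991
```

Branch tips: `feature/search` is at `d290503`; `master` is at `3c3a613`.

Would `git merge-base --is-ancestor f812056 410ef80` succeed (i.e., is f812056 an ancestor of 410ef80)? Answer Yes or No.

Ancestors of 410ef80 (commits reachable by following parents): {410ef80, cd1d314, e095cb1, eeec4ec, f812056}.
f812056 is in that set, so it is an ancestor of 410ef80.

Yes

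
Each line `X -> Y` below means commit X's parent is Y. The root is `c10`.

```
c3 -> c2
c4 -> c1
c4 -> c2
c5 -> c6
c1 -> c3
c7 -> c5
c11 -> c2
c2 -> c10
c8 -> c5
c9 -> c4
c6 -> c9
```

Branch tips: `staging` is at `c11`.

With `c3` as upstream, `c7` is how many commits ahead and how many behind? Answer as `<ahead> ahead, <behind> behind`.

Reachable from c7: {c1, c10, c2, c3, c4, c5, c6, c7, c9}.
Reachable from c3: {c10, c2, c3}.
Only in c7's history (ahead): {c1, c4, c5, c6, c7, c9} — 6.
Only in c3's history (behind): {} — 0.

6 ahead, 0 behind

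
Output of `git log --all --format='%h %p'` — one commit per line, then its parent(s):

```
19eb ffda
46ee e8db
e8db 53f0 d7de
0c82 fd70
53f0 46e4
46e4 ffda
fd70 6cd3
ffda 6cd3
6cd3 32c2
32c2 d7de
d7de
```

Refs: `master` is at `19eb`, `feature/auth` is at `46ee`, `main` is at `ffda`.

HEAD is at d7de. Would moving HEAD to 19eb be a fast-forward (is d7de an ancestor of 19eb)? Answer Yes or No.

Yes

A fast-forward from d7de to 19eb is possible iff d7de is an ancestor of 19eb.
Ancestors of 19eb: {19eb, 32c2, 6cd3, d7de, ffda}.
d7de is among them, so fast-forward is possible.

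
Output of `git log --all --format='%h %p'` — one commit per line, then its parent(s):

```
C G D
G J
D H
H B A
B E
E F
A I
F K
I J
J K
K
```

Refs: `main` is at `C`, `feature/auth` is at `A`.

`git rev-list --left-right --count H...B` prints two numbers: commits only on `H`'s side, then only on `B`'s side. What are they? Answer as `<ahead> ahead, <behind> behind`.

4 ahead, 0 behind

Reachable from H: {A, B, E, F, H, I, J, K}.
Reachable from B: {B, E, F, K}.
Only in H's history (ahead): {A, H, I, J} — 4.
Only in B's history (behind): {} — 0.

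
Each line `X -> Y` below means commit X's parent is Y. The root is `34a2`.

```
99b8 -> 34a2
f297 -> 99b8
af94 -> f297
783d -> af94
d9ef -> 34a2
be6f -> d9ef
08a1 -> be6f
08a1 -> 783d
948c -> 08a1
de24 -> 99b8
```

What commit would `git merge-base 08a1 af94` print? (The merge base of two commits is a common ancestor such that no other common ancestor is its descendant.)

Ancestors of 08a1: {08a1, 34a2, 783d, 99b8, af94, be6f, d9ef, f297}.
Ancestors of af94: {34a2, 99b8, af94, f297}.
Common ancestors: {34a2, 99b8, af94, f297}.
Among these, af94 is not an ancestor of any other common ancestor — it is the merge base.

af94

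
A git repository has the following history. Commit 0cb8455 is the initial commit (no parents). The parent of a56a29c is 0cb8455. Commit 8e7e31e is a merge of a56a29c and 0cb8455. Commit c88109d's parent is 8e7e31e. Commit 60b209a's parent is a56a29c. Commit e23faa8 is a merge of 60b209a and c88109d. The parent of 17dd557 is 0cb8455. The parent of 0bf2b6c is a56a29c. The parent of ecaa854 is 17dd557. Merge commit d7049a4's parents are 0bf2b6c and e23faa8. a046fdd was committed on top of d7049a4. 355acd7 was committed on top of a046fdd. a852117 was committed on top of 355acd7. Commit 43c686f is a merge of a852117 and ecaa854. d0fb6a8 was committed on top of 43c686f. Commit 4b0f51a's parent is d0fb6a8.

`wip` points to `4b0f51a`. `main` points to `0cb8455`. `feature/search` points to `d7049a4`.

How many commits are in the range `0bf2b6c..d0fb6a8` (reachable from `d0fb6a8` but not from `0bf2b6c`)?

12

Reachable from d0fb6a8: {0bf2b6c, 0cb8455, 17dd557, 355acd7, 43c686f, 60b209a, 8e7e31e, a046fdd, a56a29c, a852117, c88109d, d0fb6a8, d7049a4, e23faa8, ecaa854}.
Reachable from 0bf2b6c: {0bf2b6c, 0cb8455, a56a29c}.
In d0fb6a8's history but not 0bf2b6c's: {17dd557, 355acd7, 43c686f, 60b209a, 8e7e31e, a046fdd, a852117, c88109d, d0fb6a8, d7049a4, e23faa8, ecaa854} — 12 commits.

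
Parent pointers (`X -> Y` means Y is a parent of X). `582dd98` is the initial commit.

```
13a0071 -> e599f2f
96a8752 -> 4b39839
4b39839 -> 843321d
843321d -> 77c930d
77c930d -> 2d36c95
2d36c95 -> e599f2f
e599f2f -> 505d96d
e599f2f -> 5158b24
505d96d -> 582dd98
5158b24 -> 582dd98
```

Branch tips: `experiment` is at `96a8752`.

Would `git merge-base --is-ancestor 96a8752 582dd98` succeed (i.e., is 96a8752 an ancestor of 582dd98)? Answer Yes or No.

No

Ancestors of 582dd98: {582dd98}.
96a8752 is not in that set, so it is not an ancestor of 582dd98.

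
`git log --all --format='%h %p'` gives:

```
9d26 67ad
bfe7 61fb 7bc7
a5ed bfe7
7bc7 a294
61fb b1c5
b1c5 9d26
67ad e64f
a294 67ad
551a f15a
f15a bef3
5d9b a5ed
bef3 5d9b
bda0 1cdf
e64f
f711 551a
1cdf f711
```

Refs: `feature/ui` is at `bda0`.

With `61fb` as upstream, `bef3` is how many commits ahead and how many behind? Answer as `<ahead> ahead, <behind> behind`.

Reachable from bef3: {5d9b, 61fb, 67ad, 7bc7, 9d26, a294, a5ed, b1c5, bef3, bfe7, e64f}.
Reachable from 61fb: {61fb, 67ad, 9d26, b1c5, e64f}.
Only in bef3's history (ahead): {5d9b, 7bc7, a294, a5ed, bef3, bfe7} — 6.
Only in 61fb's history (behind): {} — 0.

6 ahead, 0 behind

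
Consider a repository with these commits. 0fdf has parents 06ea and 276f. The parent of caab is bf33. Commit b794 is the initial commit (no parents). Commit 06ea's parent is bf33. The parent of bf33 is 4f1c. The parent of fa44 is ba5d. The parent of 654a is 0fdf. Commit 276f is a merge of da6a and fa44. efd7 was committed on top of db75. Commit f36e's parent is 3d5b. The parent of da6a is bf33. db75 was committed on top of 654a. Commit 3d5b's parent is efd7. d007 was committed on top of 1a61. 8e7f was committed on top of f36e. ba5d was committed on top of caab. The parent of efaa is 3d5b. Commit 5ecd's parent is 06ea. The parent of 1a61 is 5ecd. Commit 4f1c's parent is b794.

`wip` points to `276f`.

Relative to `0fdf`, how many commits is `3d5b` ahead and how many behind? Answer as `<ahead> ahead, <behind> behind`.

4 ahead, 0 behind

Reachable from 3d5b: {06ea, 0fdf, 276f, 3d5b, 4f1c, 654a, b794, ba5d, bf33, caab, da6a, db75, efd7, fa44}.
Reachable from 0fdf: {06ea, 0fdf, 276f, 4f1c, b794, ba5d, bf33, caab, da6a, fa44}.
Only in 3d5b's history (ahead): {3d5b, 654a, db75, efd7} — 4.
Only in 0fdf's history (behind): {} — 0.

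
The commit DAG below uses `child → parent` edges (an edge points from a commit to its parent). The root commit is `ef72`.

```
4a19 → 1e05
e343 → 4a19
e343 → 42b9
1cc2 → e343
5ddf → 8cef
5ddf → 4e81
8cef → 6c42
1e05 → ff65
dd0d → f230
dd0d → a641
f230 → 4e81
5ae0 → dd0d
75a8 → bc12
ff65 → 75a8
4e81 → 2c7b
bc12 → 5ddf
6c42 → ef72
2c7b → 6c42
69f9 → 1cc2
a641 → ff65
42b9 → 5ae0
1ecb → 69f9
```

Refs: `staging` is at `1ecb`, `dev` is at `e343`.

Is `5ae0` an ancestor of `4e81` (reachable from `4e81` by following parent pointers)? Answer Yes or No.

No

Ancestors of 4e81: {2c7b, 4e81, 6c42, ef72}.
5ae0 is not in that set, so it is not an ancestor of 4e81.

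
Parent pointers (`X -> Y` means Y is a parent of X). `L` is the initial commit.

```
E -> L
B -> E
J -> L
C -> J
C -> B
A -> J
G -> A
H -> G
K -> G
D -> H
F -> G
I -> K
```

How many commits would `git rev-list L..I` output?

Reachable from I: {A, G, I, J, K, L}.
Reachable from L: {L}.
In I's history but not L's: {A, G, I, J, K} — 5 commits.

5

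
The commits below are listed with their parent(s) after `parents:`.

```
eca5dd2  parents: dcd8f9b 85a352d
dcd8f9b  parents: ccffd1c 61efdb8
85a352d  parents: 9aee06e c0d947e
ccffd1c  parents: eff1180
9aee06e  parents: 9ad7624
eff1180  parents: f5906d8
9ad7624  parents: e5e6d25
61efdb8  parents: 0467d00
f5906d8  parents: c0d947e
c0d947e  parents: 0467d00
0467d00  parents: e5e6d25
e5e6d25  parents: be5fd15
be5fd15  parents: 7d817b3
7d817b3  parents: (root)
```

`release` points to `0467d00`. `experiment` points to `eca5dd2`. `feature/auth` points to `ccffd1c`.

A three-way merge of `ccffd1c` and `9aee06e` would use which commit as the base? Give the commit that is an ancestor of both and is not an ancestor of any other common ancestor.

Ancestors of ccffd1c: {0467d00, 7d817b3, be5fd15, c0d947e, ccffd1c, e5e6d25, eff1180, f5906d8}.
Ancestors of 9aee06e: {7d817b3, 9ad7624, 9aee06e, be5fd15, e5e6d25}.
Common ancestors: {7d817b3, be5fd15, e5e6d25}.
Among these, e5e6d25 is not an ancestor of any other common ancestor — it is the merge base.

e5e6d25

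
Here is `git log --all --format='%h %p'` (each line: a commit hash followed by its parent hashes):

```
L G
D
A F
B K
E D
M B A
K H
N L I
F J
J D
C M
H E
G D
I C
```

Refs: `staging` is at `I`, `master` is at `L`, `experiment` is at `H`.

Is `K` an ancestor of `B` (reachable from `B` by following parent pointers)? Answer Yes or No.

Ancestors of B (commits reachable by following parents): {B, D, E, H, K}.
K is in that set, so it is an ancestor of B.

Yes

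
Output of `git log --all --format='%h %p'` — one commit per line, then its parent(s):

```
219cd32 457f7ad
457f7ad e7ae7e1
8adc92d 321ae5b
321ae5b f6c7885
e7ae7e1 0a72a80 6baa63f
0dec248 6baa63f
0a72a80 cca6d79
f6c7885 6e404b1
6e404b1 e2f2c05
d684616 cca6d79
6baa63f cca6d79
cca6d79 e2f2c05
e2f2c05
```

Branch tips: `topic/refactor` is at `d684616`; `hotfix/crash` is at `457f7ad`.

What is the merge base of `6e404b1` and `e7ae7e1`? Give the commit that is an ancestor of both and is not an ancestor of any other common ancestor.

Ancestors of 6e404b1: {6e404b1, e2f2c05}.
Ancestors of e7ae7e1: {0a72a80, 6baa63f, cca6d79, e2f2c05, e7ae7e1}.
Common ancestors: {e2f2c05}.
The only common ancestor is e2f2c05, so it is the merge base.

e2f2c05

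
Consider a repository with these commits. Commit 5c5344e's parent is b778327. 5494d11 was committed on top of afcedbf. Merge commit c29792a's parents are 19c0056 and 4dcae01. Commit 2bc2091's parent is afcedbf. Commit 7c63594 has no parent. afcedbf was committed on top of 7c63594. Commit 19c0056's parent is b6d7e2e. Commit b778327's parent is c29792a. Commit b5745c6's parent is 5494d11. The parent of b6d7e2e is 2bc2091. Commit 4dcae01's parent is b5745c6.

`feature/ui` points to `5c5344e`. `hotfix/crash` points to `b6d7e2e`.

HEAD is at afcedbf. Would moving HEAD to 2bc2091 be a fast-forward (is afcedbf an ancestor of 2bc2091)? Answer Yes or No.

Yes

A fast-forward from afcedbf to 2bc2091 is possible iff afcedbf is an ancestor of 2bc2091.
Ancestors of 2bc2091: {2bc2091, 7c63594, afcedbf}.
afcedbf is among them, so fast-forward is possible.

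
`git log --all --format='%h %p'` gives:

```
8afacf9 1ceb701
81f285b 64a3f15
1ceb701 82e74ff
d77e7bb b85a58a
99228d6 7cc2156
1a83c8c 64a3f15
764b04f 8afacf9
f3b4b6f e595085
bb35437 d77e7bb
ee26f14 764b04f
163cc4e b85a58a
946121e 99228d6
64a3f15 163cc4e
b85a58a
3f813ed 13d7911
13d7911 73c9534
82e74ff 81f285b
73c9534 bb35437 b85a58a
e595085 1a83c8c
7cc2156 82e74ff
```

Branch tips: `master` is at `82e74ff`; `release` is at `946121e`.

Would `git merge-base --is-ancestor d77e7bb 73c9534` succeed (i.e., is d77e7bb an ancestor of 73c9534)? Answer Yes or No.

Yes

Ancestors of 73c9534 (commits reachable by following parents): {73c9534, b85a58a, bb35437, d77e7bb}.
d77e7bb is in that set, so it is an ancestor of 73c9534.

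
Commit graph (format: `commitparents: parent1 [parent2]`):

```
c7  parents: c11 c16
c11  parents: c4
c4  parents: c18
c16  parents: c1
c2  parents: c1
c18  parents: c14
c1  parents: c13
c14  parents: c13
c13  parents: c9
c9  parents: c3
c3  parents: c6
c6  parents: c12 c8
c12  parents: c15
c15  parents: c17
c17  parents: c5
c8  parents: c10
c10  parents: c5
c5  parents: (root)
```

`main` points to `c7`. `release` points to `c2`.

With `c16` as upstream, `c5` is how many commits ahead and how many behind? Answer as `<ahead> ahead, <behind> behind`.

0 ahead, 11 behind

Reachable from c5: {c5}.
Reachable from c16: {c1, c10, c12, c13, c15, c16, c17, c3, c5, c6, c8, c9}.
Only in c5's history (ahead): {} — 0.
Only in c16's history (behind): {c1, c10, c12, c13, c15, c16, c17, c3, c6, c8, c9} — 11.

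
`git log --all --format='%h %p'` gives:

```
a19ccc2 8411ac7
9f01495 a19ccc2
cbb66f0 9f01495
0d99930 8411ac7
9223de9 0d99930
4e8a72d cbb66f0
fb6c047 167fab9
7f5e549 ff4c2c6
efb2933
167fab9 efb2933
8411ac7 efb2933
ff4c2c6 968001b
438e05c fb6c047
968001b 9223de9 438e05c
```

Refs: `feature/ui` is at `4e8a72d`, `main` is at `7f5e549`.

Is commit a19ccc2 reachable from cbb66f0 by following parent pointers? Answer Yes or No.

Yes

Ancestors of cbb66f0 (commits reachable by following parents): {8411ac7, 9f01495, a19ccc2, cbb66f0, efb2933}.
a19ccc2 is in that set, so it is an ancestor of cbb66f0.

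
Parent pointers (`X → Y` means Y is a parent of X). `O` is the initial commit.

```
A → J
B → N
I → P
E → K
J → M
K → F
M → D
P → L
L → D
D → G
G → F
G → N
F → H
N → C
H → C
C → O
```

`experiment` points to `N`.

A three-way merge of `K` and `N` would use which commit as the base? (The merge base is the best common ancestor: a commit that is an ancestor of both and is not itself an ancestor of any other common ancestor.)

Ancestors of K: {C, F, H, K, O}.
Ancestors of N: {C, N, O}.
Common ancestors: {C, O}.
Among these, C is not an ancestor of any other common ancestor — it is the merge base.

C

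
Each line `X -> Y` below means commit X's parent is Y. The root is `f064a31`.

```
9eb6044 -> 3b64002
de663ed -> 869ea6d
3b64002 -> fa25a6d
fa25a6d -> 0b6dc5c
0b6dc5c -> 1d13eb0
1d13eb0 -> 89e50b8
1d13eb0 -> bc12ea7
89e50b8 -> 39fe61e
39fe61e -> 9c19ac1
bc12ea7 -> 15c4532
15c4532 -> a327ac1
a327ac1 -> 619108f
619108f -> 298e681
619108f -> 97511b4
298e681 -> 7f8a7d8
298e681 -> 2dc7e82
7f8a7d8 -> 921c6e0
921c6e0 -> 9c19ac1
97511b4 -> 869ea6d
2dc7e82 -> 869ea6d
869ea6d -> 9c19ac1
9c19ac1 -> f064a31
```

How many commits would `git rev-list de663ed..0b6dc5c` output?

13

Reachable from 0b6dc5c: {0b6dc5c, 15c4532, 1d13eb0, 298e681, 2dc7e82, 39fe61e, 619108f, 7f8a7d8, 869ea6d, 89e50b8, 921c6e0, 97511b4, 9c19ac1, a327ac1, bc12ea7, f064a31}.
Reachable from de663ed: {869ea6d, 9c19ac1, de663ed, f064a31}.
In 0b6dc5c's history but not de663ed's: {0b6dc5c, 15c4532, 1d13eb0, 298e681, 2dc7e82, 39fe61e, 619108f, 7f8a7d8, 89e50b8, 921c6e0, 97511b4, a327ac1, bc12ea7} — 13 commits.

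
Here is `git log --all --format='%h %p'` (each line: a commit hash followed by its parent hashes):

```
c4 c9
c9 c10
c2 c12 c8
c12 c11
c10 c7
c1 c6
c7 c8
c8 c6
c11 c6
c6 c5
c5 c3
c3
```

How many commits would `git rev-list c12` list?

Walking parent pointers from c12: reachable set = {c11, c12, c3, c5, c6}.
That is 5 commits.

5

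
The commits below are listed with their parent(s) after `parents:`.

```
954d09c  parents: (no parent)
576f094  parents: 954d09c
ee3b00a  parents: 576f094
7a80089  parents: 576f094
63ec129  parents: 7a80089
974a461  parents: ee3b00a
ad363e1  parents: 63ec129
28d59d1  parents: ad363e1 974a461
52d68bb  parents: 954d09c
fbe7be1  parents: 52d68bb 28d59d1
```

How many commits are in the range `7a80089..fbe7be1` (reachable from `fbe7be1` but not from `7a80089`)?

7

Reachable from fbe7be1: {28d59d1, 52d68bb, 576f094, 63ec129, 7a80089, 954d09c, 974a461, ad363e1, ee3b00a, fbe7be1}.
Reachable from 7a80089: {576f094, 7a80089, 954d09c}.
In fbe7be1's history but not 7a80089's: {28d59d1, 52d68bb, 63ec129, 974a461, ad363e1, ee3b00a, fbe7be1} — 7 commits.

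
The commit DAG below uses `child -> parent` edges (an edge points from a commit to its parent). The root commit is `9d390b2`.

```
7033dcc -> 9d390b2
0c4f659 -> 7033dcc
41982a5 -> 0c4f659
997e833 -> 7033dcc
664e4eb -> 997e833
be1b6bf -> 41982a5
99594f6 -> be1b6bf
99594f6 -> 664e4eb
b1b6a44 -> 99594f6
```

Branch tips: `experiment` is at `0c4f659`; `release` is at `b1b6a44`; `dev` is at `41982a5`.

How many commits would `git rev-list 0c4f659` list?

Walking parent pointers from 0c4f659: reachable set = {0c4f659, 7033dcc, 9d390b2}.
That is 3 commits.

3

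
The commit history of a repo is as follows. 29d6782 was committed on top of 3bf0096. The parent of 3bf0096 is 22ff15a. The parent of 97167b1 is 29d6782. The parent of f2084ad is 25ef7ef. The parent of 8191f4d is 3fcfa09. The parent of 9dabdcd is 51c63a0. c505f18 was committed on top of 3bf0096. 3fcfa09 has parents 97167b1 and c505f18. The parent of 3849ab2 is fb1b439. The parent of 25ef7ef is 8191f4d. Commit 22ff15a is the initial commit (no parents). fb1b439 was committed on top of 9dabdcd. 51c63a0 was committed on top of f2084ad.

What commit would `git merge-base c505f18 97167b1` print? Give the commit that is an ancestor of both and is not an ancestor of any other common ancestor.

3bf0096

Ancestors of c505f18: {22ff15a, 3bf0096, c505f18}.
Ancestors of 97167b1: {22ff15a, 29d6782, 3bf0096, 97167b1}.
Common ancestors: {22ff15a, 3bf0096}.
Among these, 3bf0096 is not an ancestor of any other common ancestor — it is the merge base.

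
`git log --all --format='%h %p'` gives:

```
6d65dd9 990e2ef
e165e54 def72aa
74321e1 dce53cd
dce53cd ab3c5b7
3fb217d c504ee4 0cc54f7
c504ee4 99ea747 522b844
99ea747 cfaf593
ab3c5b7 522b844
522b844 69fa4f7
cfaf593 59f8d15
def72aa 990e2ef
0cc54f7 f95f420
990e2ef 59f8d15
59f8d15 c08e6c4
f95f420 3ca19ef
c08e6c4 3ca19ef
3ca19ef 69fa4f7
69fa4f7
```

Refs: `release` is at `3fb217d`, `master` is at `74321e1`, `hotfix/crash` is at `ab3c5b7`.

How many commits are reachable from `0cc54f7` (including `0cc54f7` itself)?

Walking parent pointers from 0cc54f7: reachable set = {0cc54f7, 3ca19ef, 69fa4f7, f95f420}.
That is 4 commits.

4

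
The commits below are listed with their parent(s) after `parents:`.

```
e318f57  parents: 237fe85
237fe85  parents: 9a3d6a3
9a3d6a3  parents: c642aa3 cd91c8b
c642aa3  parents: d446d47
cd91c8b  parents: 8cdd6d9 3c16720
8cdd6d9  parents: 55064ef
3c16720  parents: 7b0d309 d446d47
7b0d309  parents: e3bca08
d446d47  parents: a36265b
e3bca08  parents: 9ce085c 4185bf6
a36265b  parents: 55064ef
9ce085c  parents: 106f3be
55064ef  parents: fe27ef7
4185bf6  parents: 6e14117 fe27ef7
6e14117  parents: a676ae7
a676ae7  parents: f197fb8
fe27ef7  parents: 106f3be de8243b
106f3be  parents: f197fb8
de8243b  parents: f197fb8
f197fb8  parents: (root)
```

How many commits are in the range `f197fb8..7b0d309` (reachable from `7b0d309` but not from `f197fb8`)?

9

Reachable from 7b0d309: {106f3be, 4185bf6, 6e14117, 7b0d309, 9ce085c, a676ae7, de8243b, e3bca08, f197fb8, fe27ef7}.
Reachable from f197fb8: {f197fb8}.
In 7b0d309's history but not f197fb8's: {106f3be, 4185bf6, 6e14117, 7b0d309, 9ce085c, a676ae7, de8243b, e3bca08, fe27ef7} — 9 commits.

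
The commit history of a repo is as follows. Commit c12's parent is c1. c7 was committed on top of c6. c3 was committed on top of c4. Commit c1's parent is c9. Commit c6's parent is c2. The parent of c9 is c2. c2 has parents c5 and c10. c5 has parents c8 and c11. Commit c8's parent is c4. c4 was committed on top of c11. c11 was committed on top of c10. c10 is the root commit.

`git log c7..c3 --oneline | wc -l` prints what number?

Reachable from c3: {c10, c11, c3, c4}.
Reachable from c7: {c10, c11, c2, c4, c5, c6, c7, c8}.
In c3's history but not c7's: {c3} — 1 commit.

1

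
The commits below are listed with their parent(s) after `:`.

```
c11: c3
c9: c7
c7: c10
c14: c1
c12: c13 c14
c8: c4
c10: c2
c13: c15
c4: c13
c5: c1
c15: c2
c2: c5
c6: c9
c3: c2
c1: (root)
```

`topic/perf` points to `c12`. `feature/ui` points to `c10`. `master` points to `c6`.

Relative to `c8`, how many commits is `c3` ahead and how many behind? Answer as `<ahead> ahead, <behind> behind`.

Reachable from c3: {c1, c2, c3, c5}.
Reachable from c8: {c1, c13, c15, c2, c4, c5, c8}.
Only in c3's history (ahead): {c3} — 1.
Only in c8's history (behind): {c13, c15, c4, c8} — 4.

1 ahead, 4 behind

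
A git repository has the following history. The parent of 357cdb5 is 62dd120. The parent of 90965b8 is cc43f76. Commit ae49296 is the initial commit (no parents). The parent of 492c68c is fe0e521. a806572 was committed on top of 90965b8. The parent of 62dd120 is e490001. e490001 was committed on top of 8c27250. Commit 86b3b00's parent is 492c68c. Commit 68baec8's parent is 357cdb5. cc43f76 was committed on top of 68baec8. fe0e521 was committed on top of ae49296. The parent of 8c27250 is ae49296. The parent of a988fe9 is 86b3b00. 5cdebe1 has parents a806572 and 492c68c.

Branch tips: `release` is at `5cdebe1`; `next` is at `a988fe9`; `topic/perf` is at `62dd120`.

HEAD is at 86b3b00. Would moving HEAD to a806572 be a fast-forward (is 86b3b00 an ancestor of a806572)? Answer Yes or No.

No

A fast-forward from 86b3b00 to a806572 is possible iff 86b3b00 is an ancestor of a806572.
Ancestors of a806572: {357cdb5, 62dd120, 68baec8, 8c27250, 90965b8, a806572, ae49296, cc43f76, e490001}.
86b3b00 is not among them, so fast-forward is not possible.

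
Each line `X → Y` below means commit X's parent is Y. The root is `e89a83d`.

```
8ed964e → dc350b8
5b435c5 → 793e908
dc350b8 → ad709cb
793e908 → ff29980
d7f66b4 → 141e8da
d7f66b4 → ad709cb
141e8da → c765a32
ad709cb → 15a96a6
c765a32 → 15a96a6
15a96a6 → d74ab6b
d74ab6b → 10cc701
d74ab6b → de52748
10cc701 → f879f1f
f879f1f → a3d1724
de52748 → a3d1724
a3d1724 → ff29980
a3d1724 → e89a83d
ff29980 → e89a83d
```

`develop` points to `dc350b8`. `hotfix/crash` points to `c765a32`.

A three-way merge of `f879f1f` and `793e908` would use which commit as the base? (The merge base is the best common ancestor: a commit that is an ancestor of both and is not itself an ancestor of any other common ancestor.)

ff29980

Ancestors of f879f1f: {a3d1724, e89a83d, f879f1f, ff29980}.
Ancestors of 793e908: {793e908, e89a83d, ff29980}.
Common ancestors: {e89a83d, ff29980}.
Among these, ff29980 is not an ancestor of any other common ancestor — it is the merge base.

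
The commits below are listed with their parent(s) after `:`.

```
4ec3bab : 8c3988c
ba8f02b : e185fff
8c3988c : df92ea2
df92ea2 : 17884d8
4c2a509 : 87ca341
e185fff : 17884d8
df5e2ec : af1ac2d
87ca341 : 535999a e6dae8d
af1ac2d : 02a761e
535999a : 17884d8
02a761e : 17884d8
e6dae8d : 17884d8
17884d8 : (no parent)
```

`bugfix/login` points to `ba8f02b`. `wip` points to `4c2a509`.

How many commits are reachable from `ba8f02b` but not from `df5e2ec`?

2

Reachable from ba8f02b: {17884d8, ba8f02b, e185fff}.
Reachable from df5e2ec: {02a761e, 17884d8, af1ac2d, df5e2ec}.
In ba8f02b's history but not df5e2ec's: {ba8f02b, e185fff} — 2 commits.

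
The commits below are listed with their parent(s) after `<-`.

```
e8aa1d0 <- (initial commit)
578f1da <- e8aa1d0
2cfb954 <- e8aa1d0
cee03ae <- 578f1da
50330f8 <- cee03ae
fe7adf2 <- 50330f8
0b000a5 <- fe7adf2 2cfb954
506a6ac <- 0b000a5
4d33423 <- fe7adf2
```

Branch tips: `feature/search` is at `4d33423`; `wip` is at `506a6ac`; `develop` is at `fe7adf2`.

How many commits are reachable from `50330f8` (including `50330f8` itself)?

Walking parent pointers from 50330f8: reachable set = {50330f8, 578f1da, cee03ae, e8aa1d0}.
That is 4 commits.

4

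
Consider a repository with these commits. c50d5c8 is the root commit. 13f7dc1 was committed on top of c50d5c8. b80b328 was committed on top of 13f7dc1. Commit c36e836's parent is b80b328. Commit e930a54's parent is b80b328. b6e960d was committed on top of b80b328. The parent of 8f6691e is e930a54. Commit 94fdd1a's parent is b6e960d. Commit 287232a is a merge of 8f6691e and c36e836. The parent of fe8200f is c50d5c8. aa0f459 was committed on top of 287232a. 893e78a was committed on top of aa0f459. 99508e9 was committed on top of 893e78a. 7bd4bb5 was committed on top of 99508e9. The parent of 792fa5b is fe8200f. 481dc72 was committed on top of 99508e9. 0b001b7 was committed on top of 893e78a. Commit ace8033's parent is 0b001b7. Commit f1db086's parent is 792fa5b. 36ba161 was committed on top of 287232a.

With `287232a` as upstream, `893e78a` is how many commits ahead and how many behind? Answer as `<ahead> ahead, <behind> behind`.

2 ahead, 0 behind

Reachable from 893e78a: {13f7dc1, 287232a, 893e78a, 8f6691e, aa0f459, b80b328, c36e836, c50d5c8, e930a54}.
Reachable from 287232a: {13f7dc1, 287232a, 8f6691e, b80b328, c36e836, c50d5c8, e930a54}.
Only in 893e78a's history (ahead): {893e78a, aa0f459} — 2.
Only in 287232a's history (behind): {} — 0.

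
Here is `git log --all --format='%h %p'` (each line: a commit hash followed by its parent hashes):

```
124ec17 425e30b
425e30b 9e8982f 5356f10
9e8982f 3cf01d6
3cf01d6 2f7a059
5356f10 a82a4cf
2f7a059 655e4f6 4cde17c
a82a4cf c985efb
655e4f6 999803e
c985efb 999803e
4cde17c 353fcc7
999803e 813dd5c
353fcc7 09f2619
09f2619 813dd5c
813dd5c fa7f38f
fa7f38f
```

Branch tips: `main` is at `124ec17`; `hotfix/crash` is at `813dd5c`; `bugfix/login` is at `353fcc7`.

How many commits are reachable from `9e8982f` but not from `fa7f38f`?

Reachable from 9e8982f: {09f2619, 2f7a059, 353fcc7, 3cf01d6, 4cde17c, 655e4f6, 813dd5c, 999803e, 9e8982f, fa7f38f}.
Reachable from fa7f38f: {fa7f38f}.
In 9e8982f's history but not fa7f38f's: {09f2619, 2f7a059, 353fcc7, 3cf01d6, 4cde17c, 655e4f6, 813dd5c, 999803e, 9e8982f} — 9 commits.

9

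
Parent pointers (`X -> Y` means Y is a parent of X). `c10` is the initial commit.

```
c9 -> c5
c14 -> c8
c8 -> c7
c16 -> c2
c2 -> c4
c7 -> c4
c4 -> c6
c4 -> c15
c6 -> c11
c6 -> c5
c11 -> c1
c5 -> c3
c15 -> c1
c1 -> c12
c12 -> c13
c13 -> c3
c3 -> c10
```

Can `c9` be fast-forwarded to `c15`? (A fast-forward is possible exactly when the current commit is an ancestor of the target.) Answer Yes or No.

No

A fast-forward from c9 to c15 is possible iff c9 is an ancestor of c15.
Ancestors of c15: {c1, c10, c12, c13, c15, c3}.
c9 is not among them, so fast-forward is not possible.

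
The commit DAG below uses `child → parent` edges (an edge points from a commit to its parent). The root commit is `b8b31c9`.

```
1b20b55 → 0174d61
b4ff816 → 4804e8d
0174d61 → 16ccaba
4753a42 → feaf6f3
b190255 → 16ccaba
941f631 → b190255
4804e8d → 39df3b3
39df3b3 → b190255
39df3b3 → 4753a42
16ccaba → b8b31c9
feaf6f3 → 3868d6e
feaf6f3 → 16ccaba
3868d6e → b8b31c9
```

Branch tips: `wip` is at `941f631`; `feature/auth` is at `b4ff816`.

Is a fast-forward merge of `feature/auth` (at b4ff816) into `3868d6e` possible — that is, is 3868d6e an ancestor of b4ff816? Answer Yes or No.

A fast-forward from 3868d6e to b4ff816 is possible iff 3868d6e is an ancestor of b4ff816.
Ancestors of b4ff816: {16ccaba, 3868d6e, 39df3b3, 4753a42, 4804e8d, b190255, b4ff816, b8b31c9, feaf6f3}.
3868d6e is among them, so fast-forward is possible.

Yes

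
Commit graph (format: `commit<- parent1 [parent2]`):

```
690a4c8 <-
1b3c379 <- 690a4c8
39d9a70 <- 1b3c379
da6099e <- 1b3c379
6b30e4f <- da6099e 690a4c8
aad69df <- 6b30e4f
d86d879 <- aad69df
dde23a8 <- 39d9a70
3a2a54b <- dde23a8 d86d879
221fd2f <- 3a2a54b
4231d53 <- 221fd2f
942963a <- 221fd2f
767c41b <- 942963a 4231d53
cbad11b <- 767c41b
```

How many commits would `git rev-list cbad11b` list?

14

Walking parent pointers from cbad11b: reachable set = {1b3c379, 221fd2f, 39d9a70, 3a2a54b, 4231d53, 690a4c8, 6b30e4f, 767c41b, 942963a, aad69df, cbad11b, d86d879, da6099e, dde23a8}.
That is 14 commits.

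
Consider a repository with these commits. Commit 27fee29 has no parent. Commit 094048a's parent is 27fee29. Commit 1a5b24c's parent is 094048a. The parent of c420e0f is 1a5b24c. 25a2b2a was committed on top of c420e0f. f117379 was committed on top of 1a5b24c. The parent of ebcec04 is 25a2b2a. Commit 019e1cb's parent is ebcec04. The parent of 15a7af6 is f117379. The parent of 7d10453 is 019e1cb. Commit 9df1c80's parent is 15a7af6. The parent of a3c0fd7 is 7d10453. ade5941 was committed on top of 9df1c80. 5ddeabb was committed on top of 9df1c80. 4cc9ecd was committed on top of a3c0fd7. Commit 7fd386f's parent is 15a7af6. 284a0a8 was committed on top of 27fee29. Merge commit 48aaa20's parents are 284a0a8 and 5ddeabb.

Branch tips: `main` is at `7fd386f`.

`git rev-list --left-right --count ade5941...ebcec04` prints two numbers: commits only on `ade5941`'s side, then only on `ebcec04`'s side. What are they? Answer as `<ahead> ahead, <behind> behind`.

4 ahead, 3 behind

Reachable from ade5941: {094048a, 15a7af6, 1a5b24c, 27fee29, 9df1c80, ade5941, f117379}.
Reachable from ebcec04: {094048a, 1a5b24c, 25a2b2a, 27fee29, c420e0f, ebcec04}.
Only in ade5941's history (ahead): {15a7af6, 9df1c80, ade5941, f117379} — 4.
Only in ebcec04's history (behind): {25a2b2a, c420e0f, ebcec04} — 3.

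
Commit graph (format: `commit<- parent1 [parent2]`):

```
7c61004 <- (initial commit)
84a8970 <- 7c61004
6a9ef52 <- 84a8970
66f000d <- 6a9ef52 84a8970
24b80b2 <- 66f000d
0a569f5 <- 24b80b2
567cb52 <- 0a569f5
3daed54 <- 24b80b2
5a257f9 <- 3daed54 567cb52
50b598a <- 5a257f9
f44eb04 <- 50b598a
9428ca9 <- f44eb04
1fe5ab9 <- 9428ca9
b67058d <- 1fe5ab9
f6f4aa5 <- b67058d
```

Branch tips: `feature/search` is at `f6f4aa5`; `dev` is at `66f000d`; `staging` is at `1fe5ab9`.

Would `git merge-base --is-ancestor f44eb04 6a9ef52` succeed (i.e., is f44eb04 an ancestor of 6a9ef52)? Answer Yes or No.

No

Ancestors of 6a9ef52: {6a9ef52, 7c61004, 84a8970}.
f44eb04 is not in that set, so it is not an ancestor of 6a9ef52.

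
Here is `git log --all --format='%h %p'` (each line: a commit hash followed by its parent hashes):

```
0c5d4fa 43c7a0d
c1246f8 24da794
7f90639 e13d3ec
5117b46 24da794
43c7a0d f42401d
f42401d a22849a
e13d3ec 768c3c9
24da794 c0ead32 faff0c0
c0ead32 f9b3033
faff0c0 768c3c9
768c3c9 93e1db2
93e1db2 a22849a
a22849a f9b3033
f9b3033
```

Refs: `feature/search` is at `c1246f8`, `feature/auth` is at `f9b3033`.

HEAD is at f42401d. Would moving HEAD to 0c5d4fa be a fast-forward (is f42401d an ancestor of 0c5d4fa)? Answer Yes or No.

A fast-forward from f42401d to 0c5d4fa is possible iff f42401d is an ancestor of 0c5d4fa.
Ancestors of 0c5d4fa: {0c5d4fa, 43c7a0d, a22849a, f42401d, f9b3033}.
f42401d is among them, so fast-forward is possible.

Yes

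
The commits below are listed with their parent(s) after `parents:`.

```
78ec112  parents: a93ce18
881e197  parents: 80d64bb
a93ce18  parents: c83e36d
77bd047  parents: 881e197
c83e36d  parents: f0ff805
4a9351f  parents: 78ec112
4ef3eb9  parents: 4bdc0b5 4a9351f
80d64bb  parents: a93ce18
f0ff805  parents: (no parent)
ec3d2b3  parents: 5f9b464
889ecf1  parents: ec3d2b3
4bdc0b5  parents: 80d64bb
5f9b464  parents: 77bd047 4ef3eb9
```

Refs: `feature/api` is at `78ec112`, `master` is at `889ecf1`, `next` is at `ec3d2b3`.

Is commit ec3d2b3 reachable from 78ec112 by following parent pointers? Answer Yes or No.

Ancestors of 78ec112: {78ec112, a93ce18, c83e36d, f0ff805}.
ec3d2b3 is not in that set, so it is not an ancestor of 78ec112.

No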